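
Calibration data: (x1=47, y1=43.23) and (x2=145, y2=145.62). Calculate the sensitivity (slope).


slope = (y2 - y1) / (x2 - x1)
= (145.62 - 43.23) / (145 - 47)
= 102.3900 / 98
= 1.0448

1.0448


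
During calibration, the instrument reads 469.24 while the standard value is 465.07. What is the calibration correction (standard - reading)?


Correction = standard - reading
= 465.07 - 469.24
= -4.1700

-4.1700


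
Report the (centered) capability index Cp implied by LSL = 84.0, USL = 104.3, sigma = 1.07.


Cp = (USL - LSL) / (6 * sigma)
= (104.3 - 84.0) / (6 * 1.07)
= 20.3000 / 6.4200
= 3.1620

3.1620


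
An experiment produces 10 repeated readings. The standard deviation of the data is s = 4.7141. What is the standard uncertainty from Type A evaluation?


u_A = s / sqrt(n)
u_A = 4.7141 / sqrt(10)
u_A = 4.7141 / 3.1622777
u_A = 1.4907

1.4907


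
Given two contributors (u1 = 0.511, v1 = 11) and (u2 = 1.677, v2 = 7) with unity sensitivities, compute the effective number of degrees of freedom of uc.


uc = sqrt(u1^2 + u2^2) = sqrt(0.511^2 + 1.677^2) = 1.7531258
v_eff = uc^4 / (u1^4/v1 + u2^4/v2)
= 1.7531258^4 / (0.511^4/11 + 1.677^4/7)
= 9.4460953 / 1.1360835
v_eff = 8.3146

8.3146


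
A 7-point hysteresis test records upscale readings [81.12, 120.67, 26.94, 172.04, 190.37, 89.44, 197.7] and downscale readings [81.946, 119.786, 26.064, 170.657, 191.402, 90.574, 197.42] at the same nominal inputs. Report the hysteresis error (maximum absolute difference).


|81.12 - 81.946| = 0.8260
|120.67 - 119.786| = 0.8840
|26.94 - 26.064| = 0.8760
|172.04 - 170.657| = 1.3830
|190.37 - 191.402| = 1.0320
|89.44 - 90.574| = 1.1340
|197.7 - 197.42| = 0.2800
hysteresis = max(diffs) = 1.3830

1.3830


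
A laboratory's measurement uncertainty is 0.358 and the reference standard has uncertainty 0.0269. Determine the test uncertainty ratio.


TUR = u_lab / u_ref
= 0.358 / 0.0269
= 13.3086

13.3086


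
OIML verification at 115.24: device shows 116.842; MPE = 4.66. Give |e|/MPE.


e = indication - reference = 116.842 - 115.24 = 1.6020
|e| = 1.6020
ratio = |e| / MPE = 1.6020 / 4.66
ratio = 0.3438

0.3438


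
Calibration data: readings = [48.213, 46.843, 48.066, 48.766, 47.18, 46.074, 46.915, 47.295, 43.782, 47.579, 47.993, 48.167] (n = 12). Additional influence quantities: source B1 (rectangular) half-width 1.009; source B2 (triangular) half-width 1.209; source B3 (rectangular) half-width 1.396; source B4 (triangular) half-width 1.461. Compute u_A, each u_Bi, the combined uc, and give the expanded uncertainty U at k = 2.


mean = (48.213 + 46.843 + 48.066 + 48.766 + 47.18 + 46.074 + 46.915 + 47.295 + 43.782 + 47.579 + 47.993 + 48.167) / 12 = 47.23941667
s = sqrt(sum((x - mean)^2)/(n-1)) = 1.3172325
u_A = s / sqrt(n) = 1.3172325 / sqrt(12) = 0.38025227
u_B1 = 1.009 / sqrt(3) = 0.58254642
u_B2 = 1.209 / sqrt(6) = 0.49357218
u_B3 = 1.396 / sqrt(3) = 0.80598098
u_B4 = 1.461 / sqrt(6) = 0.59645075
uc = sqrt(0.38025227^2 + 0.58254642^2 + 0.49357218^2 + 0.80598098^2 + 0.59645075^2) = 1.3164059
U = k * uc = 2 * 1.3164059
U = 2.6328

2.6328


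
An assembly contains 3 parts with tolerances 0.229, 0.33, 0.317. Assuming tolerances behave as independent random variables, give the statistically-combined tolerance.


RSS = sqrt(0.229^2 + 0.33^2 + 0.317^2)
= sqrt(0.26183)
= 0.5117

0.5117


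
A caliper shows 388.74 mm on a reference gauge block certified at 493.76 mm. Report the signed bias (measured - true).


Systematic error = measured - true
= 388.74 - 493.76
= -105.0200

-105.0200


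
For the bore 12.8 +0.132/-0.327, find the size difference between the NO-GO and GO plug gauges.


GO = nominal - lower_tol (smallest hole = maximum material condition)
GO = 12.8 - 0.327 = 12.473
NO-GO = nominal + upper_tol (largest hole = least material condition)
NO-GO = 12.8 + 0.132 = 12.932
spread = NO-GO - GO = 12.932 - 12.473 = 0.4590

0.4590


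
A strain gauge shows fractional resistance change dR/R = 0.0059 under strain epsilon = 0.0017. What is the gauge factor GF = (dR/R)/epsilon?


GF = (dR/R) / epsilon
= 0.0059 / 0.0017
= 3.4706

3.4706


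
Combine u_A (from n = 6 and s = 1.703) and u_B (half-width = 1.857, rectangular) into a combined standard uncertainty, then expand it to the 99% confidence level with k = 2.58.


u_A = s / sqrt(n) = 1.703 / sqrt(6) = 0.69524684
u_B = half_width / sqrt(3) = 1.857 / sqrt(3) = 1.0721394
uc = sqrt(u_A^2 + u_B^2) = sqrt(0.69524684^2 + 1.0721394^2) = 1.2778306
U = k * uc = 2.58 * 1.2778306
U = 3.2968

3.2968


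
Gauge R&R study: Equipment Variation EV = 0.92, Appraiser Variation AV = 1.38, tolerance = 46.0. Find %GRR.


GRR = sqrt(EV^2 + AV^2) = sqrt(0.92^2 + 1.38^2) = 1.6585536
%GRR = GRR / tol * 100 = 1.6585536 / 46.0 * 100
%GRR = 3.6056

3.6056


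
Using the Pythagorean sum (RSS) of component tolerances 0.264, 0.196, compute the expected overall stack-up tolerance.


RSS = sqrt(0.264^2 + 0.196^2)
= sqrt(0.108112)
= 0.3288

0.3288


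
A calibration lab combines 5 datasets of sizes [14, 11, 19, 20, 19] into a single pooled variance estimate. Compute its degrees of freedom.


nu = sum_i (n_i - 1)
nu = ((14 - 1) + (11 - 1) + (19 - 1) + (20 - 1) + (19 - 1))
nu = 13 + 10 + 18 + 19 + 18
nu = 78

78


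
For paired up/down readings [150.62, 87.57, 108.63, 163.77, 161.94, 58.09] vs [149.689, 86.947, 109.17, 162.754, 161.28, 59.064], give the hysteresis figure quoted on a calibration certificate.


|150.62 - 149.689| = 0.9310
|87.57 - 86.947| = 0.6230
|108.63 - 109.17| = 0.5400
|163.77 - 162.754| = 1.0160
|161.94 - 161.28| = 0.6600
|58.09 - 59.064| = 0.9740
hysteresis = max(diffs) = 1.0160

1.0160


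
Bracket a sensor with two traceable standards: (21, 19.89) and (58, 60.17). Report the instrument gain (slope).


slope = (y2 - y1) / (x2 - x1)
= (60.17 - 19.89) / (58 - 21)
= 40.2800 / 37
= 1.0886

1.0886


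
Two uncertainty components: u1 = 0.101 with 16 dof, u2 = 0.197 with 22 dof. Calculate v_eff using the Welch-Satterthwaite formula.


uc = sqrt(u1^2 + u2^2) = sqrt(0.101^2 + 0.197^2) = 0.22138202
v_eff = uc^4 / (u1^4/v1 + u2^4/v2)
= 0.22138202^4 / (0.101^4/16 + 0.197^4/22)
= 0.00240198 / 7.4964615e-05
v_eff = 32.0415

32.0415


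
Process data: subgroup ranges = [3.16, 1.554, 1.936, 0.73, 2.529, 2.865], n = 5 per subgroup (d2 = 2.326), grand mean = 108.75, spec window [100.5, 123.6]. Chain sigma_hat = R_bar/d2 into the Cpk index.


R_bar = (3.16 + 1.554 + 1.936 + 0.73 + 2.529 + 2.865) / 6 = 2.129
sigma = R_bar / d2 = 2.129 / 2.326 = 0.91530525
Cp = (USL - LSL)/(6*sigma) = (123.6 - 100.5)/(6*0.91530525) = 4.2062
Cpu = (123.6 - 108.75)/(3*0.91530525) = 5.4080
Cpl = (108.75 - 100.5)/(3*0.91530525) = 3.0045
Cpk = min(Cpu, Cpl) = 3.0045

3.0045


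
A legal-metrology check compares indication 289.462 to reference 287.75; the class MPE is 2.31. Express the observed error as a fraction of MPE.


e = indication - reference = 289.462 - 287.75 = 1.7120
|e| = 1.7120
ratio = |e| / MPE = 1.7120 / 2.31
ratio = 0.7411

0.7411


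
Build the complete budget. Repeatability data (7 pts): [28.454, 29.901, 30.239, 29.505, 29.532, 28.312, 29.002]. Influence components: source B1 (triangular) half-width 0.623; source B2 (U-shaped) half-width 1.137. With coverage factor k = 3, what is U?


mean = (28.454 + 29.901 + 30.239 + 29.505 + 29.532 + 28.312 + 29.002) / 7 = 29.27785714
s = sqrt(sum((x - mean)^2)/(n-1)) = 0.72064819
u_A = s / sqrt(n) = 0.72064819 / sqrt(7) = 0.27237941
u_B1 = 0.623 / sqrt(6) = 0.25433868
u_B2 = 1.137 / sqrt(2) = 0.80398041
uc = sqrt(0.27237941^2 + 0.25433868^2 + 0.80398041^2) = 0.88615078
U = k * uc = 3 * 0.88615078
U = 2.6585

2.6585


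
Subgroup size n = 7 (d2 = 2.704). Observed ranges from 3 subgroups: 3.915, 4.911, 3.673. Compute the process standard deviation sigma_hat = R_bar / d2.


R_bar = (3.915 + 4.911 + 3.673) / 3
R_bar = 12.499 / 3 = 4.1663333
sigma_hat = R_bar / d2 = 4.1663333 / 2.704 = 1.5408

1.5408


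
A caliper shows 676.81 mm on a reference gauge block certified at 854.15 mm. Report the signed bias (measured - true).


Systematic error = measured - true
= 676.81 - 854.15
= -177.3400

-177.3400


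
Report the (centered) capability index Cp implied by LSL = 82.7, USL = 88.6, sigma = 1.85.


Cp = (USL - LSL) / (6 * sigma)
= (88.6 - 82.7) / (6 * 1.85)
= 5.9000 / 11.1000
= 0.5315

0.5315


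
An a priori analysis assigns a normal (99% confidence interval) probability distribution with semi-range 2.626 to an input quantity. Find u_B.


u_B = half_width / 2.576
u_B = 2.626 / 2.576
u_B = 1.0194

1.0194


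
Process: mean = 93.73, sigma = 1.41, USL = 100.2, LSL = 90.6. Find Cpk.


Cpu = (USL - mean) / (3*sigma) = (100.2 - 93.73) / (3*1.41) = 1.5296
Cpl = (mean - LSL) / (3*sigma) = (93.73 - 90.6) / (3*1.41) = 0.7400
Cpk = min(Cpu, Cpl) = 0.7400

0.7400


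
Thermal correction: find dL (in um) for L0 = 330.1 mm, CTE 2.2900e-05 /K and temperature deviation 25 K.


dL = L * alpha * dT
= 330.1 * 2.2900e-05 * 25
= 0.1889823 mm
dL_um = 0.1889823 * 1000 = 188.9823 um

188.9823


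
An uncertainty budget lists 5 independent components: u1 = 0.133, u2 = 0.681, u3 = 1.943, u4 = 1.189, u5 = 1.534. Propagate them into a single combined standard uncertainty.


uc = sqrt(0.133^2 + 0.681^2 + 1.943^2 + 1.189^2 + 1.534^2)
uc = sqrt(8.023576)
uc = 2.8326

2.8326


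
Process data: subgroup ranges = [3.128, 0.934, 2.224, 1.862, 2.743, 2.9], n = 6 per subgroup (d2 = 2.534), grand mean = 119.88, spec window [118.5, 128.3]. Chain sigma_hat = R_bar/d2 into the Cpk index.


R_bar = (3.128 + 0.934 + 2.224 + 1.862 + 2.743 + 2.9) / 6 = 2.2985
sigma = R_bar / d2 = 2.2985 / 2.534 = 0.90706393
Cp = (USL - LSL)/(6*sigma) = (128.3 - 118.5)/(6*0.90706393) = 1.8007
Cpu = (128.3 - 119.88)/(3*0.90706393) = 3.0942
Cpl = (119.88 - 118.5)/(3*0.90706393) = 0.5071
Cpk = min(Cpu, Cpl) = 0.5071

0.5071


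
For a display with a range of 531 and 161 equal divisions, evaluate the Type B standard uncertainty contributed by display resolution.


resolution = range / divisions
resolution = 531 / 161 = 3.2981366
u_res = resolution / (2*sqrt(3))
u_res = 3.2981366 / 3.4641016
u_res = 0.9521

0.9521


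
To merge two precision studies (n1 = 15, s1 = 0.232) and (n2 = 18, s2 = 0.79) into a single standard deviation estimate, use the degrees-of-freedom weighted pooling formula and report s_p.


s_p = sqrt(((n1-1)*s1^2 + (n2-1)*s2^2) / (n1+n2-2))
numerator = (15-1)*0.232^2 + (18-1)*0.79^2 = 0.753536 + 10.6097 = 11.363236
denominator = 15 + 18 - 2 = 31
s_p^2 = 11.363236 / 31 = 0.366556
s_p = sqrt(0.366556) = 0.6054

0.6054


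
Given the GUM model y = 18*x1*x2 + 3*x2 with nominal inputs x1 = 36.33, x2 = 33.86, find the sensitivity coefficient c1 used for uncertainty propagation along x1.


y = 18*x1*x2 + 3*x2
dy/dx1 = 18*x2
Evaluate at x2 = 33.86: c1 = 18 * 33.86
c1 = 609.4800

609.4800


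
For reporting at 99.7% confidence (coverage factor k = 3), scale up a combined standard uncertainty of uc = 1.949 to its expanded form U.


U = k * uc
U = 3 * 1.949
U = 5.8470

5.8470


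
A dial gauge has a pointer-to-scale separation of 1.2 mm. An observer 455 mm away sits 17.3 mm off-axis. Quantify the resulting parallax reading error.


error = h * offset / d
= 1.2 * 17.3 / 455
= 0.0456

0.0456


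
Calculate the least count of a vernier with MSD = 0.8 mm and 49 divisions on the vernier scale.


LC = MSD / n_div
= 0.8 / 49
= 0.0163

0.0163


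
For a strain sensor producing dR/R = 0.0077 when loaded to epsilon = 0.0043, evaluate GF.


GF = (dR/R) / epsilon
= 0.0077 / 0.0043
= 1.7907

1.7907


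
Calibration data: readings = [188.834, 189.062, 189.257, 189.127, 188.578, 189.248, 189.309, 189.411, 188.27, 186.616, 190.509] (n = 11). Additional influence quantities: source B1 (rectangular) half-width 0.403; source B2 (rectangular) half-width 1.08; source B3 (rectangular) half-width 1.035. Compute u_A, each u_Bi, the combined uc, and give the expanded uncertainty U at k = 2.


mean = (188.834 + 189.062 + 189.257 + 189.127 + 188.578 + 189.248 + 189.309 + 189.411 + 188.27 + 186.616 + 190.509) / 11 = 188.9291818
s = sqrt(sum((x - mean)^2)/(n-1)) = 0.95162165
u_A = s / sqrt(n) = 0.95162165 / sqrt(11) = 0.28692472
u_B1 = 0.403 / sqrt(3) = 0.23267216
u_B2 = 1.08 / sqrt(3) = 0.62353829
u_B3 = 1.035 / sqrt(3) = 0.59755753
uc = sqrt(0.28692472^2 + 0.23267216^2 + 0.62353829^2 + 0.59755753^2) = 0.93932802
U = k * uc = 2 * 0.93932802
U = 1.8787

1.8787


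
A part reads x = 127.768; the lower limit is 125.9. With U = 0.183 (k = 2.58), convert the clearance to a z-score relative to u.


u = U / k = 0.183 / 2.58 = 0.070930233
margin = |LSL - x| = |125.9 - 127.768| = 1.868
z = margin / u = 1.868 / 0.070930233
z = 26.3357

26.3357


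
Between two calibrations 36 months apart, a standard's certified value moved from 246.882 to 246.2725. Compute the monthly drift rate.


rate = (v2 - v1) / months
= (246.2725 - 246.882) / 36
= -0.6095 / 36
= -0.0169

-0.0169


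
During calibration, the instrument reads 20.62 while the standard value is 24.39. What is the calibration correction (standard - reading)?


Correction = standard - reading
= 24.39 - 20.62
= 3.7700

3.7700


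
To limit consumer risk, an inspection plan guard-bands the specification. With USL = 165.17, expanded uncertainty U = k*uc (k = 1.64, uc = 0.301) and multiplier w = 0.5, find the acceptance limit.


U = k * uc = 1.64 * 0.301 = 0.49364
guard band g = w * U = 0.5 * 0.49364 = 0.24682
AL = USL - g = 165.17 - 0.24682
AL = 164.9232

164.9232


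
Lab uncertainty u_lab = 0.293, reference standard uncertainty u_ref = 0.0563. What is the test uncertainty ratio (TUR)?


TUR = u_lab / u_ref
= 0.293 / 0.0563
= 5.2043

5.2043


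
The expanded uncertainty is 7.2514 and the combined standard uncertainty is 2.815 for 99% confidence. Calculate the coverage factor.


k = U / uc
k = 7.2514 / 2.815
k = 2.576

2.576


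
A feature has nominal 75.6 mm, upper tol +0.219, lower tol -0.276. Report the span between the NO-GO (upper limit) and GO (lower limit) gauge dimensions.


GO = nominal - lower_tol (smallest hole = maximum material condition)
GO = 75.6 - 0.276 = 75.324
NO-GO = nominal + upper_tol (largest hole = least material condition)
NO-GO = 75.6 + 0.219 = 75.819
spread = NO-GO - GO = 75.819 - 75.324 = 0.4950

0.4950


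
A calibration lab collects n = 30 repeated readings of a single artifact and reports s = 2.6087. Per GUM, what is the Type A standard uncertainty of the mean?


u_A = s / sqrt(n)
u_A = 2.6087 / sqrt(30)
u_A = 2.6087 / 5.4772256
u_A = 0.4763

0.4763


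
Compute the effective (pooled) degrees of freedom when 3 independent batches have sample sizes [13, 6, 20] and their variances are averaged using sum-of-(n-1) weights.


nu = sum_i (n_i - 1)
nu = ((13 - 1) + (6 - 1) + (20 - 1))
nu = 12 + 5 + 19
nu = 36

36


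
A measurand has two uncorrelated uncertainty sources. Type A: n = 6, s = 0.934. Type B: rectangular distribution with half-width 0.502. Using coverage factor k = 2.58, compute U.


u_A = s / sqrt(n) = 0.934 / sqrt(6) = 0.3813039
u_B = half_width / sqrt(3) = 0.502 / sqrt(3) = 0.28982984
uc = sqrt(u_A^2 + u_B^2) = sqrt(0.3813039^2 + 0.28982984^2) = 0.47895094
U = k * uc = 2.58 * 0.47895094
U = 1.2357

1.2357


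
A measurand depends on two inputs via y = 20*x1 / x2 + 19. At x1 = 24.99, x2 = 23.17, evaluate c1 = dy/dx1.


y = 20*x1 / x2 + 19
dy/dx1 = 20/x2
Evaluate at x2 = 23.17: c1 = 20 / 23.17
c1 = 0.8632

0.8632


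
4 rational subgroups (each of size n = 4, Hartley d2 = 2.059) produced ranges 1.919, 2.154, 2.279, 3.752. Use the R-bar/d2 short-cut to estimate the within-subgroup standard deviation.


R_bar = (1.919 + 2.154 + 2.279 + 3.752) / 4
R_bar = 10.104 / 4 = 2.526
sigma_hat = R_bar / d2 = 2.526 / 2.059 = 1.2268

1.2268


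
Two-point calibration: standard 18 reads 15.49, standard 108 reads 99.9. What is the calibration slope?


slope = (y2 - y1) / (x2 - x1)
= (99.9 - 15.49) / (108 - 18)
= 84.4100 / 90
= 0.9379

0.9379


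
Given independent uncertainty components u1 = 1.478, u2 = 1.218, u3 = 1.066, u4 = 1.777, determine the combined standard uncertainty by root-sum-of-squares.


uc = sqrt(1.478^2 + 1.218^2 + 1.066^2 + 1.777^2)
uc = sqrt(7.962093)
uc = 2.8217

2.8217


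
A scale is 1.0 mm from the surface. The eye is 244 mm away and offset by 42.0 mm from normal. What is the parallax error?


error = h * offset / d
= 1.0 * 42.0 / 244
= 0.1721

0.1721


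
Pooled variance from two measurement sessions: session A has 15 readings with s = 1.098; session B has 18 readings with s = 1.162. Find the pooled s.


s_p = sqrt(((n1-1)*s1^2 + (n2-1)*s2^2) / (n1+n2-2))
numerator = (15-1)*1.098^2 + (18-1)*1.162^2 = 16.878456 + 22.954148 = 39.832604
denominator = 15 + 18 - 2 = 31
s_p^2 = 39.832604 / 31 = 1.2849227
s_p = sqrt(1.2849227) = 1.1335

1.1335


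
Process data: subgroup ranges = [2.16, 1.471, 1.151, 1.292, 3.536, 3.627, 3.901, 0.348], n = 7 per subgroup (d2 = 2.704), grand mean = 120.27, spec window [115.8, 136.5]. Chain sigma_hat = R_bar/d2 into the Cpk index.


R_bar = (2.16 + 1.471 + 1.151 + 1.292 + 3.536 + 3.627 + 3.901 + 0.348) / 8 = 2.18575
sigma = R_bar / d2 = 2.18575 / 2.704 = 0.8083395
Cp = (USL - LSL)/(6*sigma) = (136.5 - 115.8)/(6*0.8083395) = 4.2680
Cpu = (136.5 - 120.27)/(3*0.8083395) = 6.6927
Cpl = (120.27 - 115.8)/(3*0.8083395) = 1.8433
Cpk = min(Cpu, Cpl) = 1.8433

1.8433


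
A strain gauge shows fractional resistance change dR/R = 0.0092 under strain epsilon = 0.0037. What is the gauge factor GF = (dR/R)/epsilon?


GF = (dR/R) / epsilon
= 0.0092 / 0.0037
= 2.4865

2.4865


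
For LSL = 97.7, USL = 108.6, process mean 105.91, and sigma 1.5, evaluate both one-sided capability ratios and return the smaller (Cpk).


Cpu = (USL - mean) / (3*sigma) = (108.6 - 105.91) / (3*1.5) = 0.5978
Cpl = (mean - LSL) / (3*sigma) = (105.91 - 97.7) / (3*1.5) = 1.8244
Cpk = min(Cpu, Cpl) = 0.5978

0.5978


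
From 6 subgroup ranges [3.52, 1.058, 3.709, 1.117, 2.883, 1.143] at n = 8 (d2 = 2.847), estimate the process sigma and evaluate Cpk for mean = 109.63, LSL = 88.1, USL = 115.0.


R_bar = (3.52 + 1.058 + 3.709 + 1.117 + 2.883 + 1.143) / 6 = 2.2383333
sigma = R_bar / d2 = 2.2383333 / 2.847 = 0.78620769
Cp = (USL - LSL)/(6*sigma) = (115.0 - 88.1)/(6*0.78620769) = 5.7025
Cpu = (115.0 - 109.63)/(3*0.78620769) = 2.2768
Cpl = (109.63 - 88.1)/(3*0.78620769) = 9.1282
Cpk = min(Cpu, Cpl) = 2.2768

2.2768


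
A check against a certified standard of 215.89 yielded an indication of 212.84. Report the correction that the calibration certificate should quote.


Correction = standard - reading
= 215.89 - 212.84
= 3.0500

3.0500


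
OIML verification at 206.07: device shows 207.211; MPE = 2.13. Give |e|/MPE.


e = indication - reference = 207.211 - 206.07 = 1.1410
|e| = 1.1410
ratio = |e| / MPE = 1.1410 / 2.13
ratio = 0.5357

0.5357


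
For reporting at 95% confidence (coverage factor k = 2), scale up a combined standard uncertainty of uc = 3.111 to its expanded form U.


U = k * uc
U = 2 * 3.111
U = 6.2220

6.2220


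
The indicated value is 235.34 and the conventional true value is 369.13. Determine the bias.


Systematic error = measured - true
= 235.34 - 369.13
= -133.7900

-133.7900


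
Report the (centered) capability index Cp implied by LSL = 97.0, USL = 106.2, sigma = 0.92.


Cp = (USL - LSL) / (6 * sigma)
= (106.2 - 97.0) / (6 * 0.92)
= 9.2000 / 5.5200
= 1.6667

1.6667


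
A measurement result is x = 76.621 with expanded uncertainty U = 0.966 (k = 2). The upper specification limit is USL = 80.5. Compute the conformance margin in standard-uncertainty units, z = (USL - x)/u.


u = U / k = 0.966 / 2 = 0.483
margin = |USL - x| = |80.5 - 76.621| = 3.879
z = margin / u = 3.879 / 0.483
z = 8.0311

8.0311


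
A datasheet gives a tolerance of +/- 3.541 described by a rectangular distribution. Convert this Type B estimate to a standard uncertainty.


u_B = half_width / sqrt(3)
u_B = 3.541 / 1.7320508
u_B = 2.0444

2.0444


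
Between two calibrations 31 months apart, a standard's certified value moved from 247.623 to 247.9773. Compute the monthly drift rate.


rate = (v2 - v1) / months
= (247.9773 - 247.623) / 31
= 0.3543 / 31
= 0.0114

0.0114


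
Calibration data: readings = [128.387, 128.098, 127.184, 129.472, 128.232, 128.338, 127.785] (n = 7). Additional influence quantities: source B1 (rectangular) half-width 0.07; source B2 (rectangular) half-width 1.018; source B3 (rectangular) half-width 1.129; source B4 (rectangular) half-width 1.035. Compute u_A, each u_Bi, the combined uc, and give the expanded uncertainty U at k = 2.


mean = (128.387 + 128.098 + 127.184 + 129.472 + 128.232 + 128.338 + 127.785) / 7 = 128.2137143
s = sqrt(sum((x - mean)^2)/(n-1)) = 0.69361246
u_A = s / sqrt(n) = 0.69361246 / sqrt(7) = 0.26216087
u_B1 = 0.07 / sqrt(3) = 0.040414519
u_B2 = 1.018 / sqrt(3) = 0.58774257
u_B3 = 1.129 / sqrt(3) = 0.65182845
u_B4 = 1.035 / sqrt(3) = 0.59755753
uc = sqrt(0.26216087^2 + 0.040414519^2 + 0.58774257^2 + 0.65182845^2 + 0.59755753^2) = 1.0944215
U = k * uc = 2 * 1.0944215
U = 2.1888

2.1888


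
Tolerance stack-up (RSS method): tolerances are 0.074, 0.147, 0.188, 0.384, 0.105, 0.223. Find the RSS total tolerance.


RSS = sqrt(0.074^2 + 0.147^2 + 0.188^2 + 0.384^2 + 0.105^2 + 0.223^2)
= sqrt(0.270639)
= 0.5202

0.5202


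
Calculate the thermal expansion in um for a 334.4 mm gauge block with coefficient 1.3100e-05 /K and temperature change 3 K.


dL = L * alpha * dT
= 334.4 * 1.3100e-05 * 3
= 0.0131419 mm
dL_um = 0.0131419 * 1000 = 13.1419 um

13.1419


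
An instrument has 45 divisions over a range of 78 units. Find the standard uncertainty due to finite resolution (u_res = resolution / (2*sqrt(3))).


resolution = range / divisions
resolution = 78 / 45 = 1.7333333
u_res = resolution / (2*sqrt(3))
u_res = 1.7333333 / 3.4641016
u_res = 0.5004

0.5004


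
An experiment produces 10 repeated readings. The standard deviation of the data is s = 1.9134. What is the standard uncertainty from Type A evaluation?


u_A = s / sqrt(n)
u_A = 1.9134 / sqrt(10)
u_A = 1.9134 / 3.1622777
u_A = 0.6051

0.6051


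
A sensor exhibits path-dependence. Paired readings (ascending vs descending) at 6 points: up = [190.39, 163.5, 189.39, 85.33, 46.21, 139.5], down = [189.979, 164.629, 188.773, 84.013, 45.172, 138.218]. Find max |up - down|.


|190.39 - 189.979| = 0.4110
|163.5 - 164.629| = 1.1290
|189.39 - 188.773| = 0.6170
|85.33 - 84.013| = 1.3170
|46.21 - 45.172| = 1.0380
|139.5 - 138.218| = 1.2820
hysteresis = max(diffs) = 1.3170

1.3170


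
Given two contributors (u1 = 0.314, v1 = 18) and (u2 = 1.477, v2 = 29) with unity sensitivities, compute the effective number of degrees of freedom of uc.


uc = sqrt(u1^2 + u2^2) = sqrt(0.314^2 + 1.477^2) = 1.5100083
v_eff = uc^4 / (u1^4/v1 + u2^4/v2)
= 1.5100083^4 / (0.314^4/18 + 1.477^4/29)
= 5.1989703 / 0.16464588
v_eff = 31.5767

31.5767


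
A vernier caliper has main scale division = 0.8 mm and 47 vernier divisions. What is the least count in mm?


LC = MSD / n_div
= 0.8 / 47
= 0.0170

0.0170


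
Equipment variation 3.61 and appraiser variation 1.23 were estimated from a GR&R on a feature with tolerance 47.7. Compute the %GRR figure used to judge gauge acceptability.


GRR = sqrt(EV^2 + AV^2) = sqrt(3.61^2 + 1.23^2) = 3.8137908
%GRR = GRR / tol * 100 = 3.8137908 / 47.7 * 100
%GRR = 7.9954

7.9954


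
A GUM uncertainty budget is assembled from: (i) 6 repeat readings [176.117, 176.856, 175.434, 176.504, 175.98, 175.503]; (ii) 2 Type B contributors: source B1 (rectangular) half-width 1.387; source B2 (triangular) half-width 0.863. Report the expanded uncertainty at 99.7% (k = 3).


mean = (176.117 + 176.856 + 175.434 + 176.504 + 175.98 + 175.503) / 6 = 176.0656667
s = sqrt(sum((x - mean)^2)/(n-1)) = 0.55539776
u_A = s / sqrt(n) = 0.55539776 / sqrt(6) = 0.22674019
u_B1 = 1.387 / sqrt(3) = 0.80078482
u_B2 = 0.863 / sqrt(6) = 0.35231827
uc = sqrt(0.22674019^2 + 0.80078482^2 + 0.35231827^2) = 0.90376745
U = k * uc = 3 * 0.90376745
U = 2.7113

2.7113


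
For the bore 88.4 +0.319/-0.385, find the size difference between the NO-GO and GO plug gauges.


GO = nominal - lower_tol (smallest hole = maximum material condition)
GO = 88.4 - 0.385 = 88.015
NO-GO = nominal + upper_tol (largest hole = least material condition)
NO-GO = 88.4 + 0.319 = 88.719
spread = NO-GO - GO = 88.719 - 88.015 = 0.7040

0.7040


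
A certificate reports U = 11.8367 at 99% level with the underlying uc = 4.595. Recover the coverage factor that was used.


k = U / uc
k = 11.8367 / 4.595
k = 2.576

2.576


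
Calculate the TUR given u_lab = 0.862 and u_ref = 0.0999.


TUR = u_lab / u_ref
= 0.862 / 0.0999
= 8.6286

8.6286


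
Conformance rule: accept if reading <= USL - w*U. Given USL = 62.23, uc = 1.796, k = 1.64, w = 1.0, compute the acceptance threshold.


U = k * uc = 1.64 * 1.796 = 2.94544
guard band g = w * U = 1.0 * 2.94544 = 2.94544
AL = USL - g = 62.23 - 2.94544
AL = 59.2846

59.2846


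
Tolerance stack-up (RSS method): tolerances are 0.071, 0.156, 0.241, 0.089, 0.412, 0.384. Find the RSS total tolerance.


RSS = sqrt(0.071^2 + 0.156^2 + 0.241^2 + 0.089^2 + 0.412^2 + 0.384^2)
= sqrt(0.412579)
= 0.6423

0.6423


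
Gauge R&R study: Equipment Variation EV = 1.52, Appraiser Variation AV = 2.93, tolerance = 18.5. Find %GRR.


GRR = sqrt(EV^2 + AV^2) = sqrt(1.52^2 + 2.93^2) = 3.3008029
%GRR = GRR / tol * 100 = 3.3008029 / 18.5 * 100
%GRR = 17.8422

17.8422


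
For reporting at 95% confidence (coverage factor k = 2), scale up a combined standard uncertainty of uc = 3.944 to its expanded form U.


U = k * uc
U = 2 * 3.944
U = 7.8880

7.8880


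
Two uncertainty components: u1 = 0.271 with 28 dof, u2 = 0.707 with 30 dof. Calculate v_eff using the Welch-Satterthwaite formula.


uc = sqrt(u1^2 + u2^2) = sqrt(0.271^2 + 0.707^2) = 0.75715916
v_eff = uc^4 / (u1^4/v1 + u2^4/v2)
= 0.75715916^4 / (0.271^4/28 + 0.707^4/30)
= 0.32866142 / 0.0085209286
v_eff = 38.5711

38.5711


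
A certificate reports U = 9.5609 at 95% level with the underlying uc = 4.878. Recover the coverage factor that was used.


k = U / uc
k = 9.5609 / 4.878
k = 1.96

1.96


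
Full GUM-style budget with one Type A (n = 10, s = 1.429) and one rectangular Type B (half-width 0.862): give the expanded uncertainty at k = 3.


u_A = s / sqrt(n) = 1.429 / sqrt(10) = 0.45188948
u_B = half_width / sqrt(3) = 0.862 / sqrt(3) = 0.49767593
uc = sqrt(u_A^2 + u_B^2) = sqrt(0.45188948^2 + 0.49767593^2) = 0.67222424
U = k * uc = 3 * 0.67222424
U = 2.0167

2.0167


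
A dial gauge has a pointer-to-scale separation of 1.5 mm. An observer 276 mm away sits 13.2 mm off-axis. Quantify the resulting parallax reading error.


error = h * offset / d
= 1.5 * 13.2 / 276
= 0.0717

0.0717


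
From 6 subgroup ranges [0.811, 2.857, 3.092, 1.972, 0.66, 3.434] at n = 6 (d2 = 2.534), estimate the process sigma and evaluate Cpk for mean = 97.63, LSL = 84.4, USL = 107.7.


R_bar = (0.811 + 2.857 + 3.092 + 1.972 + 0.66 + 3.434) / 6 = 2.1376667
sigma = R_bar / d2 = 2.1376667 / 2.534 = 0.8435938
Cp = (USL - LSL)/(6*sigma) = (107.7 - 84.4)/(6*0.8435938) = 4.6033
Cpu = (107.7 - 97.63)/(3*0.8435938) = 3.9790
Cpl = (97.63 - 84.4)/(3*0.8435938) = 5.2276
Cpk = min(Cpu, Cpl) = 3.9790

3.9790


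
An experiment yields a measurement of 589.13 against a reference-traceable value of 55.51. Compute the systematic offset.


Systematic error = measured - true
= 589.13 - 55.51
= 533.6200

533.6200


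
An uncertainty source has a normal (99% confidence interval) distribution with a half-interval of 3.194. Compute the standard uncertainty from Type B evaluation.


u_B = half_width / 2.576
u_B = 3.194 / 2.576
u_B = 1.2399

1.2399


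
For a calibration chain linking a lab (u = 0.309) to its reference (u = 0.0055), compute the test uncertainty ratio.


TUR = u_lab / u_ref
= 0.309 / 0.0055
= 56.1818

56.1818


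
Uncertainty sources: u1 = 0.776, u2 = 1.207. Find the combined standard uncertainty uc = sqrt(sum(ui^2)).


uc = sqrt(0.776^2 + 1.207^2)
uc = sqrt(2.059025)
uc = 1.4349

1.4349


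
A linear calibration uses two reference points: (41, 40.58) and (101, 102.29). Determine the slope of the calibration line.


slope = (y2 - y1) / (x2 - x1)
= (102.29 - 40.58) / (101 - 41)
= 61.7100 / 60
= 1.0285

1.0285


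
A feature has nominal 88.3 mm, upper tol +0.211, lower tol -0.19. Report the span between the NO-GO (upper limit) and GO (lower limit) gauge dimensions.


GO = nominal - lower_tol (smallest hole = maximum material condition)
GO = 88.3 - 0.19 = 88.11
NO-GO = nominal + upper_tol (largest hole = least material condition)
NO-GO = 88.3 + 0.211 = 88.511
spread = NO-GO - GO = 88.511 - 88.11 = 0.4010

0.4010


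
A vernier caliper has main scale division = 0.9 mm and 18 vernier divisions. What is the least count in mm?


LC = MSD / n_div
= 0.9 / 18
= 0.0500

0.0500


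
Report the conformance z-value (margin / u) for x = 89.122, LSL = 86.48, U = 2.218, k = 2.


u = U / k = 2.218 / 2 = 1.109
margin = |LSL - x| = |86.48 - 89.122| = 2.642
z = margin / u = 2.642 / 1.109
z = 2.3823

2.3823


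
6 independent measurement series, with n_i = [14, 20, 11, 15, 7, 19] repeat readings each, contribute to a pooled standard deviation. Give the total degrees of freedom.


nu = sum_i (n_i - 1)
nu = ((14 - 1) + (20 - 1) + (11 - 1) + (15 - 1) + (7 - 1) + (19 - 1))
nu = 13 + 19 + 10 + 14 + 6 + 18
nu = 80

80


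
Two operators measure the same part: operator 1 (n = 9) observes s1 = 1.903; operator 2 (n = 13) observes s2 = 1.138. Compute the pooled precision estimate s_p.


s_p = sqrt(((n1-1)*s1^2 + (n2-1)*s2^2) / (n1+n2-2))
numerator = (9-1)*1.903^2 + (13-1)*1.138^2 = 28.971272 + 15.540528 = 44.5118
denominator = 9 + 13 - 2 = 20
s_p^2 = 44.5118 / 20 = 2.22559
s_p = sqrt(2.22559) = 1.4918

1.4918


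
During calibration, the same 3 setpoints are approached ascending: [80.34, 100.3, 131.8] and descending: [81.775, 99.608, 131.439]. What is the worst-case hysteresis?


|80.34 - 81.775| = 1.4350
|100.3 - 99.608| = 0.6920
|131.8 - 131.439| = 0.3610
hysteresis = max(diffs) = 1.4350

1.4350


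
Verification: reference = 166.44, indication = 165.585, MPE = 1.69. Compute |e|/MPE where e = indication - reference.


e = indication - reference = 165.585 - 166.44 = -0.8550
|e| = 0.8550
ratio = |e| / MPE = 0.8550 / 1.69
ratio = 0.5059

0.5059


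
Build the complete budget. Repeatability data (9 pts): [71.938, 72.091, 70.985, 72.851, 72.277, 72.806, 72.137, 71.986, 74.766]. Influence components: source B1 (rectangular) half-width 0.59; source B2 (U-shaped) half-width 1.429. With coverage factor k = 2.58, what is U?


mean = (71.938 + 72.091 + 70.985 + 72.851 + 72.277 + 72.806 + 72.137 + 71.986 + 74.766) / 9 = 72.42633333
s = sqrt(sum((x - mean)^2)/(n-1)) = 1.0323999
u_A = s / sqrt(n) = 1.0323999 / sqrt(9) = 0.3441333
u_B1 = 0.59 / sqrt(3) = 0.34063666
u_B2 = 1.429 / sqrt(2) = 1.0104556
uc = sqrt(0.3441333^2 + 0.34063666^2 + 1.0104556^2) = 1.1204827
U = k * uc = 2.58 * 1.1204827
U = 2.8908

2.8908


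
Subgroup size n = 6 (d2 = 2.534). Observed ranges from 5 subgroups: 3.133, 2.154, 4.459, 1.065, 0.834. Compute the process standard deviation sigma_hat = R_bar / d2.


R_bar = (3.133 + 2.154 + 4.459 + 1.065 + 0.834) / 5
R_bar = 11.645 / 5 = 2.329
sigma_hat = R_bar / d2 = 2.329 / 2.534 = 0.9191

0.9191


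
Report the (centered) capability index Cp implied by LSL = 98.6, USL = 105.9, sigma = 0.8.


Cp = (USL - LSL) / (6 * sigma)
= (105.9 - 98.6) / (6 * 0.8)
= 7.3000 / 4.8000
= 1.5208

1.5208


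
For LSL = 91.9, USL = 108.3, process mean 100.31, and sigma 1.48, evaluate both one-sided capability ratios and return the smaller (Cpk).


Cpu = (USL - mean) / (3*sigma) = (108.3 - 100.31) / (3*1.48) = 1.7995
Cpl = (mean - LSL) / (3*sigma) = (100.31 - 91.9) / (3*1.48) = 1.8941
Cpk = min(Cpu, Cpl) = 1.7995

1.7995


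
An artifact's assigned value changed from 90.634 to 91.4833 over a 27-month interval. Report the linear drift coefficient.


rate = (v2 - v1) / months
= (91.4833 - 90.634) / 27
= 0.8493 / 27
= 0.0315

0.0315


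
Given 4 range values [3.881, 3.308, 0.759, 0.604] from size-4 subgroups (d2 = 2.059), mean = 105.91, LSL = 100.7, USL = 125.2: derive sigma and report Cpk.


R_bar = (3.881 + 3.308 + 0.759 + 0.604) / 4 = 2.138
sigma = R_bar / d2 = 2.138 / 2.059 = 1.0383681
Cp = (USL - LSL)/(6*sigma) = (125.2 - 100.7)/(6*1.0383681) = 3.9325
Cpu = (125.2 - 105.91)/(3*1.0383681) = 6.1924
Cpl = (105.91 - 100.7)/(3*1.0383681) = 1.6725
Cpk = min(Cpu, Cpl) = 1.6725

1.6725


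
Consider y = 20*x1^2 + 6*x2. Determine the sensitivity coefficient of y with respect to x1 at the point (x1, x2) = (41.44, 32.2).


y = 20*x1^2 + 6*x2
dy/dx1 = 2*20*x1
Evaluate at x1 = 41.44: c1 = 40 * 41.44
c1 = 1657.6000

1657.6000


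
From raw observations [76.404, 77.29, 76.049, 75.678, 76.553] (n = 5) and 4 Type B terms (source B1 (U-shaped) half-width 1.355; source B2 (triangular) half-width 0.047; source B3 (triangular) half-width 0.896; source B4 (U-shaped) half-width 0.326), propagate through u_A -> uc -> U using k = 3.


mean = (76.404 + 77.29 + 76.049 + 75.678 + 76.553) / 5 = 76.3948
s = sqrt(sum((x - mean)^2)/(n-1)) = 0.60412639
u_A = s / sqrt(n) = 0.60412639 / sqrt(5) = 0.27017354
u_B1 = 1.355 / sqrt(2) = 0.95812969
u_B2 = 0.047 / sqrt(6) = 0.01918767
u_B3 = 0.896 / sqrt(6) = 0.36579047
u_B4 = 0.326 / sqrt(2) = 0.23051681
uc = sqrt(0.27017354^2 + 0.95812969^2 + 0.01918767^2 + 0.36579047^2 + 0.23051681^2) = 1.0855022
U = k * uc = 3 * 1.0855022
U = 3.2565

3.2565


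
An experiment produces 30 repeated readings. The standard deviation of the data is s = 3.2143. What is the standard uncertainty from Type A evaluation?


u_A = s / sqrt(n)
u_A = 3.2143 / sqrt(30)
u_A = 3.2143 / 5.4772256
u_A = 0.5868

0.5868


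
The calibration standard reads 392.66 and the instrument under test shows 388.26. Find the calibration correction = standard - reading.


Correction = standard - reading
= 392.66 - 388.26
= 4.4000

4.4000


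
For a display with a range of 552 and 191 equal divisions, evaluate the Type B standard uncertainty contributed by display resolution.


resolution = range / divisions
resolution = 552 / 191 = 2.8900524
u_res = resolution / (2*sqrt(3))
u_res = 2.8900524 / 3.4641016
u_res = 0.8343

0.8343


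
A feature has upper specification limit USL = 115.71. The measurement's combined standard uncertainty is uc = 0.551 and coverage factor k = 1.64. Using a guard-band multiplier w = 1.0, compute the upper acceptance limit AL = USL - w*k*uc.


U = k * uc = 1.64 * 0.551 = 0.90364
guard band g = w * U = 1.0 * 0.90364 = 0.90364
AL = USL - g = 115.71 - 0.90364
AL = 114.8064

114.8064


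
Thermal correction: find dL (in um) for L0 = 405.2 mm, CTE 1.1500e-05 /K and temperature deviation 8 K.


dL = L * alpha * dT
= 405.2 * 1.1500e-05 * 8
= 0.0372784 mm
dL_um = 0.0372784 * 1000 = 37.2784 um

37.2784


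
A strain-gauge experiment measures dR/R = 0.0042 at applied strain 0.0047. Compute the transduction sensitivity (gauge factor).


GF = (dR/R) / epsilon
= 0.0042 / 0.0047
= 0.8936

0.8936


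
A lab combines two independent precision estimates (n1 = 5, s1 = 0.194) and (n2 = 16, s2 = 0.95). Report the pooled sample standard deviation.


s_p = sqrt(((n1-1)*s1^2 + (n2-1)*s2^2) / (n1+n2-2))
numerator = (5-1)*0.194^2 + (16-1)*0.95^2 = 0.150544 + 13.5375 = 13.688044
denominator = 5 + 16 - 2 = 19
s_p^2 = 13.688044 / 19 = 0.72042337
s_p = sqrt(0.72042337) = 0.8488

0.8488


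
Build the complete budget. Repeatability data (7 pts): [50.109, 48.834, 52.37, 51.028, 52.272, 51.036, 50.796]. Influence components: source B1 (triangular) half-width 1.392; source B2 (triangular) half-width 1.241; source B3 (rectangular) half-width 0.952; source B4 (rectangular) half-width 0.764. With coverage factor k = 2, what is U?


mean = (50.109 + 48.834 + 52.37 + 51.028 + 52.272 + 51.036 + 50.796) / 7 = 50.92071429
s = sqrt(sum((x - mean)^2)/(n-1)) = 1.2233842
u_A = s / sqrt(n) = 1.2233842 / sqrt(7) = 0.46239576
u_B1 = 1.392 / sqrt(6) = 0.56828162
u_B2 = 1.241 / sqrt(6) = 0.50663613
u_B3 = 0.952 / sqrt(3) = 0.54963746
u_B4 = 0.764 / sqrt(3) = 0.44109561
uc = sqrt(0.46239576^2 + 0.56828162^2 + 0.50663613^2 + 0.54963746^2 + 0.44109561^2) = 1.135826
U = k * uc = 2 * 1.135826
U = 2.2717

2.2717


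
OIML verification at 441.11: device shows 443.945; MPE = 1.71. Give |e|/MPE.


e = indication - reference = 443.945 - 441.11 = 2.8350
|e| = 2.8350
ratio = |e| / MPE = 2.8350 / 1.71
ratio = 1.6579

1.6579


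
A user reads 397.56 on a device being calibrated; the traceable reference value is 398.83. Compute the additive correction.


Correction = standard - reading
= 398.83 - 397.56
= 1.2700

1.2700


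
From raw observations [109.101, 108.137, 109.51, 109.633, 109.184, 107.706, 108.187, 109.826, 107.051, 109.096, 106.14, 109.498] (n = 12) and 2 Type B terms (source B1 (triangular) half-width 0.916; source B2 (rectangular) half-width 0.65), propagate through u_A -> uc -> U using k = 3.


mean = (109.101 + 108.137 + 109.51 + 109.633 + 109.184 + 107.706 + 108.187 + 109.826 + 107.051 + 109.096 + 106.14 + 109.498) / 12 = 108.5890833
s = sqrt(sum((x - mean)^2)/(n-1)) = 1.155087
u_A = s / sqrt(n) = 1.155087 / sqrt(12) = 0.3334449
u_B1 = 0.916 / sqrt(6) = 0.37395543
u_B2 = 0.65 / sqrt(3) = 0.37527767
uc = sqrt(0.3334449^2 + 0.37395543^2 + 0.37527767^2) = 0.62598841
U = k * uc = 3 * 0.62598841
U = 1.8780

1.8780


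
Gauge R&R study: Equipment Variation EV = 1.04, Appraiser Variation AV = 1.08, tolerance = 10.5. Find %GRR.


GRR = sqrt(EV^2 + AV^2) = sqrt(1.04^2 + 1.08^2) = 1.4993332
%GRR = GRR / tol * 100 = 1.4993332 / 10.5 * 100
%GRR = 14.2794

14.2794


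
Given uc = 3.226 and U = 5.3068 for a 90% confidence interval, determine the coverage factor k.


k = U / uc
k = 5.3068 / 3.226
k = 1.645

1.645


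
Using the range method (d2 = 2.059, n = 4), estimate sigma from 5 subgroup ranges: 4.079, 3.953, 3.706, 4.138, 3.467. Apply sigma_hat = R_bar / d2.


R_bar = (4.079 + 3.953 + 3.706 + 4.138 + 3.467) / 5
R_bar = 19.343 / 5 = 3.8686
sigma_hat = R_bar / d2 = 3.8686 / 2.059 = 1.8789

1.8789


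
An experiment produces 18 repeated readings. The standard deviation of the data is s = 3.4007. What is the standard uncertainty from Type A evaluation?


u_A = s / sqrt(n)
u_A = 3.4007 / sqrt(18)
u_A = 3.4007 / 4.2426407
u_A = 0.8016

0.8016


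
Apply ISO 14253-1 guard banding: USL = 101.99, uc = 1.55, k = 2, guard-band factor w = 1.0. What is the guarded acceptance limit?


U = k * uc = 2 * 1.55 = 3.1
guard band g = w * U = 1.0 * 3.1 = 3.1
AL = USL - g = 101.99 - 3.1
AL = 98.8900

98.8900


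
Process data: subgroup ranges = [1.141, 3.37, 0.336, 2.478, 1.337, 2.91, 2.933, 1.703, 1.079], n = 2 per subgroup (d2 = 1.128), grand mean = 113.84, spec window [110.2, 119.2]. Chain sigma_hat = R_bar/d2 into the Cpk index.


R_bar = (1.141 + 3.37 + 0.336 + 2.478 + 1.337 + 2.91 + 2.933 + 1.703 + 1.079) / 9 = 1.9207778
sigma = R_bar / d2 = 1.9207778 / 1.128 = 1.7028172
Cp = (USL - LSL)/(6*sigma) = (119.2 - 110.2)/(6*1.7028172) = 0.8809
Cpu = (119.2 - 113.84)/(3*1.7028172) = 1.0492
Cpl = (113.84 - 110.2)/(3*1.7028172) = 0.7125
Cpk = min(Cpu, Cpl) = 0.7125

0.7125


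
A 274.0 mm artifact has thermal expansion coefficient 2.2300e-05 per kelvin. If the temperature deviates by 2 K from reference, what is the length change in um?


dL = L * alpha * dT
= 274.0 * 2.2300e-05 * 2
= 0.0122204 mm
dL_um = 0.0122204 * 1000 = 12.2204 um

12.2204


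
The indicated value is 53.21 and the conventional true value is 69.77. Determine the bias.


Systematic error = measured - true
= 53.21 - 69.77
= -16.5600

-16.5600
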